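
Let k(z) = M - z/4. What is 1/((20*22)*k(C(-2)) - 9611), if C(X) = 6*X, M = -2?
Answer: -1/9171 ≈ -0.00010904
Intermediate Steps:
k(z) = -2 - z/4
1/((20*22)*k(C(-2)) - 9611) = 1/((20*22)*(-2 - 3*(-2)/2) - 9611) = 1/(440*(-2 - ¼*(-12)) - 9611) = 1/(440*(-2 + 3) - 9611) = 1/(440*1 - 9611) = 1/(440 - 9611) = 1/(-9171) = -1/9171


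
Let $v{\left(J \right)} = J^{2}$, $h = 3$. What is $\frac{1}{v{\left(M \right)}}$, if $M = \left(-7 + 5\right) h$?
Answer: $\frac{1}{36} \approx 0.027778$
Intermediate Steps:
$M = -6$ ($M = \left(-7 + 5\right) 3 = \left(-2\right) 3 = -6$)
$\frac{1}{v{\left(M \right)}} = \frac{1}{\left(-6\right)^{2}} = \frac{1}{36}$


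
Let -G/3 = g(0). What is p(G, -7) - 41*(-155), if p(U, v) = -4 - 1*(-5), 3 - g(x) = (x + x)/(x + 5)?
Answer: 6356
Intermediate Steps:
g(x) = 3 - 2*x/(5 + x) (g(x) = 3 - (x + x)/(x + 5) = 3 - 2*x/(5 + x))
G = -9 (G = -3*(15 + 0)/(5 + 0) = -3*15/5 = -3*3 = -9)
p(U, v) = 1 (p(U, v) = -4 + 5 = 1)
p(G, -7) - 41*(-155) = 1 - 41*(-155) = 1 + 6355 = 6356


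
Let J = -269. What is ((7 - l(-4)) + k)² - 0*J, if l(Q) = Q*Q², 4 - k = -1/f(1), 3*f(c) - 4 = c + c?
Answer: 22801/4 ≈ 5700.3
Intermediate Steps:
f(c) = 4/3 + 2*c/3 (f(c) = 4/3 + (c + c)/3 = 4/3 + (2*c)/3 = 4/3 + 2*c/3)
k = 9/2 (k = 4 - (-1)/(4/3 + (⅔)*1) = 4 - (-1)/(4/3 + ⅔) = 4 - (-1)/2 = 4 - 1*(-½) = 4 + ½ = 9/2 ≈ 4.5000)
l(Q) = Q³
((7 - l(-4)) + k)² - 0*J = ((7 - 1*(-4)³) + 9/2)² - 0*(-269) = ((7 - 1*(-64)) + 9/2)² - 1*0 = ((7 + 64) + 9/2)² + 0 = (71 + 9/2)² + 0 = (151/2)² + 0 = 22801/4 + 0 = 22801/4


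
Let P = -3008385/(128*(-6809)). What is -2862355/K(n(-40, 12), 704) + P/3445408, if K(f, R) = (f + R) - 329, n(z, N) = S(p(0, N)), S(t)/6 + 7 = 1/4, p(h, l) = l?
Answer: -17190458206001357795/2008908144021504 ≈ -8557.1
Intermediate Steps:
S(t) = -81/2 (S(t) = -42 + 6/4 = -42 + 6*(¼) = -42 + 3/2 = -81/2)
n(z, N) = -81/2
P = 3008385/871552 (P = -3008385/(-871552) = -3008385*(-1/871552) = 3008385/871552 ≈ 3.4518)
K(f, R) = -329 + R + f (K(f, R) = (R + f) - 329 = -329 + R + f)
-2862355/K(n(-40, 12), 704) + P/3445408 = -2862355/(-329 + 704 - 81/2) + (3008385/871552)/3445408 = -2862355/669/2 + (3008385/871552)*(1/3445408) = -2862355*2/669 + 3008385/3002852233216 = -5724710/669 + 3008385/3002852233216 = -17190458206001357795/2008908144021504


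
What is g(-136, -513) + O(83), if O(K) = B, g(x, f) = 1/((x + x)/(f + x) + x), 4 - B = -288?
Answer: 25693015/87992 ≈ 291.99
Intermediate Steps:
B = 292 (B = 4 - 1*(-288) = 4 + 288 = 292)
g(x, f) = 1/(x + 2*x/(f + x)) (g(x, f) = 1/((2*x)/(f + x) + x) = 1/(2*x/(f + x) + x) = 1/(x + 2*x/(f + x)))
O(K) = 292
g(-136, -513) + O(83) = (-513 - 136)/((-136)*(2 - 513 - 136)) + 292 = -1/136*(-649)/(-647) + 292 = -1/136*(-1/647)*(-649) + 292 = -649/87992 + 292 = 25693015/87992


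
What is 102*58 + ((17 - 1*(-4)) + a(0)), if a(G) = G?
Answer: 5937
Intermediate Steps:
102*58 + ((17 - 1*(-4)) + a(0)) = 102*58 + ((17 - 1*(-4)) + 0) = 5916 + ((17 + 4) + 0) = 5916 + (21 + 0) = 5916 + 21 = 5937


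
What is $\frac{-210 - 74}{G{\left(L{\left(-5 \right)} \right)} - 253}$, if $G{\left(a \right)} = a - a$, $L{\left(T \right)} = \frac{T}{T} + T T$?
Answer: $\frac{284}{253} \approx 1.1225$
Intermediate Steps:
$L{\left(T \right)} = 1 + T^{2}$
$G{\left(a \right)} = 0$
$\frac{-210 - 74}{G{\left(L{\left(-5 \right)} \right)} - 253} = \frac{-210 - 74}{0 - 253} = - \frac{284}{-253} = \left(-284\right) \left(- \frac{1}{253}\right) = \frac{284}{253}$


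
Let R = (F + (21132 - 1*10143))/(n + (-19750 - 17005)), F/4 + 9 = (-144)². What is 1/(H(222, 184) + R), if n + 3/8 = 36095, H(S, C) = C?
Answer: 587/24544 ≈ 0.023916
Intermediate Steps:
F = 82908 (F = -36 + 4*(-144)² = -36 + 4*20736 = -36 + 82944 = 82908)
n = 288757/8 (n = -3/8 + 36095 = 288757/8 ≈ 36095.)
R = -83464/587 (R = (82908 + (21132 - 1*10143))/(288757/8 + (-19750 - 17005)) = (82908 + (21132 - 10143))/(288757/8 - 36755) = (82908 + 10989)/(-5283/8) = 93897*(-8/5283) = -83464/587 ≈ -142.19)
1/(H(222, 184) + R) = 1/(184 - 83464/587) = 1/(24544/587) = 587/24544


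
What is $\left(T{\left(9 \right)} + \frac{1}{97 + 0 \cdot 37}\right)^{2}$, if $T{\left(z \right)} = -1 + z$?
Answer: $\frac{603729}{9409} \approx 64.165$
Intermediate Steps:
$\left(T{\left(9 \right)} + \frac{1}{97 + 0 \cdot 37}\right)^{2} = \left(\left(-1 + 9\right) + \frac{1}{97 + 0 \cdot 37}\right)^{2} = \left(8 + \frac{1}{97 + 0}\right)^{2} = \left(8 + \frac{1}{97}\right)^{2} = \left(\frac{777}{97}\right)^{2} = \frac{603729}{9409}$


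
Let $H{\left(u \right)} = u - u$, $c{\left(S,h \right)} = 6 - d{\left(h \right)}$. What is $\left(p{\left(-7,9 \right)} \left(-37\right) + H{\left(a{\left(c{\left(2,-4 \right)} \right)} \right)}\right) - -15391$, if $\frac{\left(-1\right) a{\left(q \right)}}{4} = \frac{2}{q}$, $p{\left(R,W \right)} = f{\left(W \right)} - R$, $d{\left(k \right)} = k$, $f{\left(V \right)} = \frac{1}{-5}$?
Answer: $\frac{75697}{5} \approx 15139.0$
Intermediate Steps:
$f{\left(V \right)} = - \frac{1}{5}$
$p{\left(R,W \right)} = - \frac{1}{5} - R$
$c{\left(S,h \right)} = 6 - h$
$a{\left(q \right)} = - \frac{8}{q}$ ($a{\left(q \right)} = - 4 \frac{2}{q} = - \frac{8}{q}$)
$H{\left(u \right)} = 0$
$\left(p{\left(-7,9 \right)} \left(-37\right) + H{\left(a{\left(c{\left(2,-4 \right)} \right)} \right)}\right) - -15391 = \left(\left(- \frac{1}{5} - -7\right) \left(-37\right) + 0\right) - -15391 = \left(\left(- \frac{1}{5} + 7\right) \left(-37\right) + 0\right) + 15391 = \left(\frac{34}{5} \left(-37\right) + 0\right) + 15391 = \left(- \frac{1258}{5} + 0\right) + 15391 = - \frac{1258}{5} + 15391 = \frac{75697}{5}$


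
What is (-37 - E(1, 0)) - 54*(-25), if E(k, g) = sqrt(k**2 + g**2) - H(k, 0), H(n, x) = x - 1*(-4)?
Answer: 1316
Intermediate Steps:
H(n, x) = 4 + x (H(n, x) = x + 4 = 4 + x)
E(k, g) = -4 + sqrt(g**2 + k**2) (E(k, g) = sqrt(k**2 + g**2) - (4 + 0) = sqrt(g**2 + k**2) - 1*4 = sqrt(g**2 + k**2) - 4 = -4 + sqrt(g**2 + k**2))
(-37 - E(1, 0)) - 54*(-25) = (-37 - (-4 + sqrt(0**2 + 1**2))) - 54*(-25) = (-37 - (-4 + sqrt(0 + 1))) + 1350 = (-37 - (-4 + sqrt(1))) + 1350 = (-37 - (-4 + 1)) + 1350 = (-37 - 1*(-3)) + 1350 = (-37 + 3) + 1350 = -34 + 1350 = 1316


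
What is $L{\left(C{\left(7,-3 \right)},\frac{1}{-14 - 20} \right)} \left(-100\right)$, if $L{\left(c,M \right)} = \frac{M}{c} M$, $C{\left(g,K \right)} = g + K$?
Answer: $- \frac{25}{1156} \approx -0.021626$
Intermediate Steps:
$C{\left(g,K \right)} = K + g$
$L{\left(c,M \right)} = \frac{M^{2}}{c}$
$L{\left(C{\left(7,-3 \right)},\frac{1}{-14 - 20} \right)} \left(-100\right) = \frac{\left(\frac{1}{-14 - 20}\right)^{2}}{-3 + 7} \left(-100\right) = \frac{\left(\frac{1}{-34}\right)^{2}}{4} \left(-100\right) = \left(- \frac{1}{34}\right)^{2} \cdot \frac{1}{4} \left(-100\right) = \frac{1}{1156} \cdot \frac{1}{4} \left(-100\right) = \frac{1}{4624} \left(-100\right) = - \frac{25}{1156}$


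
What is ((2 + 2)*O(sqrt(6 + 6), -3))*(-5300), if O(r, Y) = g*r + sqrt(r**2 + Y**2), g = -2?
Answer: -21200*sqrt(21) + 84800*sqrt(3) ≈ 49727.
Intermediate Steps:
O(r, Y) = sqrt(Y**2 + r**2) - 2*r (O(r, Y) = -2*r + sqrt(r**2 + Y**2) = -2*r + sqrt(Y**2 + r**2) = sqrt(Y**2 + r**2) - 2*r)
((2 + 2)*O(sqrt(6 + 6), -3))*(-5300) = ((2 + 2)*(sqrt((-3)**2 + (sqrt(6 + 6))**2) - 2*sqrt(6 + 6)))*(-5300) = (4*(sqrt(9 + (sqrt(12))**2) - 4*sqrt(3)))*(-5300) = (4*(sqrt(9 + (2*sqrt(3))**2) - 4*sqrt(3)))*(-5300) = (4*(sqrt(9 + 12) - 4*sqrt(3)))*(-5300) = (4*(sqrt(21) - 4*sqrt(3)))*(-5300) = (-16*sqrt(3) + 4*sqrt(21))*(-5300) = -21200*sqrt(21) + 84800*sqrt(3)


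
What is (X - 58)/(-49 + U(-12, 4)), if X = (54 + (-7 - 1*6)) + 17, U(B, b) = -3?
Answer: 0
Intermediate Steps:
X = 58 (X = (54 + (-7 - 6)) + 17 = (54 - 13) + 17 = 41 + 17 = 58)
(X - 58)/(-49 + U(-12, 4)) = (58 - 58)/(-49 - 3) = 0/(-52) = -1/52*0 = 0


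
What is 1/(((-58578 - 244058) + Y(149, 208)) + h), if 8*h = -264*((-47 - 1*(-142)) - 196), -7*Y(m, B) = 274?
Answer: -7/2095395 ≈ -3.3407e-6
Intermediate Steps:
Y(m, B) = -274/7 (Y(m, B) = -⅐*274 = -274/7)
h = 3333 (h = (-264*((-47 - 1*(-142)) - 196))/8 = (-264*((-47 + 142) - 196))/8 = (-264*(95 - 196))/8 = (-264*(-101))/8 = (⅛)*26664 = 3333)
1/(((-58578 - 244058) + Y(149, 208)) + h) = 1/(((-58578 - 244058) - 274/7) + 3333) = 1/((-302636 - 274/7) + 3333) = 1/(-2118726/7 + 3333) = 1/(-2095395/7) = -7/2095395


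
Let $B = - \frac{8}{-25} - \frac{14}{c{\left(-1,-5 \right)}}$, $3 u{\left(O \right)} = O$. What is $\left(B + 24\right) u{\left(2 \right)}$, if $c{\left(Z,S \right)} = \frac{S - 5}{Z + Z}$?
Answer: $\frac{1076}{75} \approx 14.347$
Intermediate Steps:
$c{\left(Z,S \right)} = \frac{-5 + S}{2 Z}$
$u{\left(O \right)} = \frac{O}{3}$
$B = - \frac{62}{25}$ ($B = - \frac{8}{-25} - \frac{14}{\frac{1}{2} \frac{1}{-1} \left(-5 - 5\right)} = \left(-8\right) \left(- \frac{1}{25}\right) - \frac{14}{\frac{1}{2} \left(-1\right) \left(-10\right)} = \frac{8}{25} - \frac{14}{5} = - \frac{62}{25} \approx -2.48$)
$\left(B + 24\right) u{\left(2 \right)} = \left(- \frac{62}{25} + 24\right) \frac{1}{3} \cdot 2 = \frac{538}{25} \cdot \frac{2}{3} = \frac{1076}{75}$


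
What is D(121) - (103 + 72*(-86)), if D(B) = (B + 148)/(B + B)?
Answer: 1473807/242 ≈ 6090.1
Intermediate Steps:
D(B) = (148 + B)/(2*B) (D(B) = (148 + B)/((2*B)) = (148 + B)*(1/(2*B)) = (148 + B)/(2*B))
D(121) - (103 + 72*(-86)) = (½)*(148 + 121)/121 - (103 + 72*(-86)) = (½)*(1/121)*269 - (103 - 6192) = 269/242 - 1*(-6089) = 269/242 + 6089 = 1473807/242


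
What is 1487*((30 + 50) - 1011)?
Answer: -1384397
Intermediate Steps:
1487*((30 + 50) - 1011) = 1487*(80 - 1011) = 1487*(-931) = -1384397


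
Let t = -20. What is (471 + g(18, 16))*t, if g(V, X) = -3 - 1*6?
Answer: -9240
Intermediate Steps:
g(V, X) = -9 (g(V, X) = -3 - 6 = -9)
(471 + g(18, 16))*t = (471 - 9)*(-20) = 462*(-20) = -9240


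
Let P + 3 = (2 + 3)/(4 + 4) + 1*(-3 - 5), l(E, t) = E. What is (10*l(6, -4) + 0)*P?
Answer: -1245/2 ≈ -622.50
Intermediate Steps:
P = -83/8 (P = -3 + ((2 + 3)/(4 + 4) + 1*(-3 - 5)) = -3 + (5/8 + 1*(-8)) = -3 + (5*(1/8) - 8) = -3 + (5/8 - 8) = -3 - 59/8 = -83/8 ≈ -10.375)
(10*l(6, -4) + 0)*P = (10*6 + 0)*(-83/8) = (60 + 0)*(-83/8) = 60*(-83/8) = -1245/2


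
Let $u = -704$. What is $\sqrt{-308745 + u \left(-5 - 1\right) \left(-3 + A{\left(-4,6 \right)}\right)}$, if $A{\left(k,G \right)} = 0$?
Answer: $3 i \sqrt{35713} \approx 566.94 i$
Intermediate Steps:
$\sqrt{-308745 + u \left(-5 - 1\right) \left(-3 + A{\left(-4,6 \right)}\right)} = \sqrt{-308745 - 704 \left(-5 - 1\right) \left(-3 + 0\right)} = \sqrt{-308745 - 704 \left(-5 - 1\right) \left(-3\right)} = \sqrt{-308745 - 704 \left(\left(-6\right) \left(-3\right)\right)} = \sqrt{-308745 - 12672} = \sqrt{-321417} = 3 i \sqrt{35713}$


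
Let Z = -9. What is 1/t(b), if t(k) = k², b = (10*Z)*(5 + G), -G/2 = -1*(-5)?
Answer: 1/202500 ≈ 4.9383e-6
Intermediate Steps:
G = -10 (G = -(-2)*(-5) = -2*5 = -10)
b = 450 (b = (10*(-9))*(5 - 10) = -90*(-5) = 450)
1/t(b) = 1/(450²) = 1/202500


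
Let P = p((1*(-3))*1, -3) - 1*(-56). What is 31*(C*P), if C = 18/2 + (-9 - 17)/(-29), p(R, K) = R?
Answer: 471541/29 ≈ 16260.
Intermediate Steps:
C = 287/29 (C = 18*(1/2) - 26*(-1/29) = 9 + 26/29 = 287/29 ≈ 9.8965)
P = 53 (P = (1*(-3))*1 - 1*(-56) = -3*1 + 56 = -3 + 56 = 53)
31*(C*P) = 31*((287/29)*53) = 31*(15211/29) = 471541/29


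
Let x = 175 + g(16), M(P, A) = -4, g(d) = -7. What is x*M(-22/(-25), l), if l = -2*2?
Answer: -672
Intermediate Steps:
l = -4
x = 168 (x = 175 - 7 = 168)
x*M(-22/(-25), l) = 168*(-4) = -672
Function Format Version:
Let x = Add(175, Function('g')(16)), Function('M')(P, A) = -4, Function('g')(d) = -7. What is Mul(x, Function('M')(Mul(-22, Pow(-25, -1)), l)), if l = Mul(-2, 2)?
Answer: -672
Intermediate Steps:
l = -4
x = 168 (x = Add(175, -7) = 168)
Mul(x, Function('M')(Mul(-22, Pow(-25, -1)), l)) = Mul(168, -4) = -672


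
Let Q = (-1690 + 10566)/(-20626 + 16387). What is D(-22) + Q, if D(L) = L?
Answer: -102134/4239 ≈ -24.094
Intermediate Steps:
Q = -8876/4239 (Q = 8876/(-4239) = 8876*(-1/4239) = -8876/4239 ≈ -2.0939)
D(-22) + Q = -22 - 8876/4239 = -102134/4239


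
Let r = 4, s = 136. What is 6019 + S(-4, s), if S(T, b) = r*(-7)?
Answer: 5991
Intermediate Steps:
S(T, b) = -28 (S(T, b) = 4*(-7) = -28)
6019 + S(-4, s) = 6019 - 28 = 5991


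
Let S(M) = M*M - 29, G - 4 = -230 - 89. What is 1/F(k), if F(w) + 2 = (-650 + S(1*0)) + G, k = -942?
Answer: -1/996 ≈ -0.0010040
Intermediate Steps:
G = -315 (G = 4 + (-230 - 89) = 4 - 319 = -315)
S(M) = -29 + M² (S(M) = M² - 29 = -29 + M²)
F(w) = -996 (F(w) = -2 + ((-650 + (-29 + (1*0)²)) - 315) = -2 + ((-650 + (-29 + 0²)) - 315) = -2 + ((-650 + (-29 + 0)) - 315) = -2 + ((-650 - 29) - 315) = -2 + (-679 - 315) = -2 - 994 = -996)
1/F(k) = 1/(-996) = -1/996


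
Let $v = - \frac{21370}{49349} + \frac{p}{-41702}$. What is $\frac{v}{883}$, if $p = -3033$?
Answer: $- \frac{741496223}{1817171614234} \approx -0.00040805$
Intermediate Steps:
$v = - \frac{741496223}{2057951998}$ ($v = - \frac{21370}{49349} - \frac{3033}{-41702} = \left(-21370\right) \frac{1}{49349} - - \frac{3033}{41702} = - \frac{21370}{49349} + \frac{3033}{41702} = - \frac{741496223}{2057951998} \approx -0.36031$)
$\frac{v}{883} = - \frac{741496223}{2057951998 \cdot 883} = \left(- \frac{741496223}{2057951998}\right) \frac{1}{883} = - \frac{741496223}{1817171614234}$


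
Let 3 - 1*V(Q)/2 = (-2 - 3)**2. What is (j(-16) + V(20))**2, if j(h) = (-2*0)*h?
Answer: 1936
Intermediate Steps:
V(Q) = -44 (V(Q) = 6 - 2*(-2 - 3)**2 = 6 - 2*(-5)**2 = 6 - 2*25 = 6 - 50 = -44)
j(h) = 0 (j(h) = 0*h = 0)
(j(-16) + V(20))**2 = (0 - 44)**2 = (-44)**2 = 1936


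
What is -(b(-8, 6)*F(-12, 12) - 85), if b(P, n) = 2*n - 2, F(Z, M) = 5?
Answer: 35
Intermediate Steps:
b(P, n) = -2 + 2*n
-(b(-8, 6)*F(-12, 12) - 85) = -((-2 + 2*6)*5 - 85) = -((-2 + 12)*5 - 85) = -(10*5 - 85) = -(50 - 85) = -1*(-35) = 35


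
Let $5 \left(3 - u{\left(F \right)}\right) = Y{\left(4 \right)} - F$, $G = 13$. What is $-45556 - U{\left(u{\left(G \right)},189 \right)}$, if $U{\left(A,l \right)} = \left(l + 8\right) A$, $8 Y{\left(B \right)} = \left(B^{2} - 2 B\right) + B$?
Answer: $- \frac{466001}{10} \approx -46600.0$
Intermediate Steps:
$Y{\left(B \right)} = - \frac{B}{8} + \frac{B^{2}}{8}$ ($Y{\left(B \right)} = \frac{\left(B^{2} - 2 B\right) + B}{8} = \frac{B^{2} - B}{8} = - \frac{B}{8} + \frac{B^{2}}{8}$)
$u{\left(F \right)} = \frac{27}{10} + \frac{F}{5}$ ($u{\left(F \right)} = 3 - \frac{\frac{1}{8} \cdot 4 \left(-1 + 4\right) - F}{5} = 3 - \frac{\frac{1}{8} \cdot 4 \cdot 3 - F}{5} = 3 - \frac{\frac{3}{2} - F}{5} = 3 + \left(- \frac{3}{10} + \frac{F}{5}\right) = \frac{27}{10} + \frac{F}{5}$)
$U{\left(A,l \right)} = A \left(8 + l\right)$ ($U{\left(A,l \right)} = \left(8 + l\right) A = A \left(8 + l\right)$)
$-45556 - U{\left(u{\left(G \right)},189 \right)} = -45556 - \left(\frac{27}{10} + \frac{1}{5} \cdot 13\right) \left(8 + 189\right) = -45556 - \left(\frac{27}{10} + \frac{13}{5}\right) 197 = -45556 - \frac{53}{10} \cdot 197 = -45556 - \frac{10441}{10} = - \frac{466001}{10}$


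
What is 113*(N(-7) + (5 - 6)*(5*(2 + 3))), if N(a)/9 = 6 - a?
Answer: 10396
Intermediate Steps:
N(a) = 54 - 9*a (N(a) = 9*(6 - a) = 54 - 9*a)
113*(N(-7) + (5 - 6)*(5*(2 + 3))) = 113*((54 - 9*(-7)) + (5 - 6)*(5*(2 + 3))) = 113*((54 + 63) - 5*5) = 113*(117 - 1*25) = 113*(117 - 25) = 113*92 = 10396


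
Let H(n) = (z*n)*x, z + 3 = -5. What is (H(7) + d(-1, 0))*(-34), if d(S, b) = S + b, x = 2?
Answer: 3842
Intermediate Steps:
z = -8 (z = -3 - 5 = -8)
H(n) = -16*n (H(n) = -8*n*2 = -16*n)
(H(7) + d(-1, 0))*(-34) = (-16*7 + (-1 + 0))*(-34) = (-112 - 1)*(-34) = -113*(-34) = 3842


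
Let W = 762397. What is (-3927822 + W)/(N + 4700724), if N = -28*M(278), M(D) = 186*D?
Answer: -126617/130116 ≈ -0.97311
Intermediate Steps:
N = -1447824 (N = -5208*278 = -28*51708 = -1447824)
(-3927822 + W)/(N + 4700724) = (-3927822 + 762397)/(-1447824 + 4700724) = -3165425/3252900 = -3165425*1/3252900 = -126617/130116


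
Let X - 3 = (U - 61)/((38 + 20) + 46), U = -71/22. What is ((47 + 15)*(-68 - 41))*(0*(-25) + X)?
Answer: -18418929/1144 ≈ -16100.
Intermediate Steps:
U = -71/22 (U = -71*1/22 = -71/22 ≈ -3.2273)
X = 5451/2288 (X = 3 + (-71/22 - 61)/((38 + 20) + 46) = 3 - 1413/(22*(58 + 46)) = 3 - 1413/22/104 = 3 - 1413/22*1/104 = 3 - 1413/2288 = 5451/2288 ≈ 2.3824)
((47 + 15)*(-68 - 41))*(0*(-25) + X) = ((47 + 15)*(-68 - 41))*(0*(-25) + 5451/2288) = (62*(-109))*(0 + 5451/2288) = -6758*5451/2288 = -18418929/1144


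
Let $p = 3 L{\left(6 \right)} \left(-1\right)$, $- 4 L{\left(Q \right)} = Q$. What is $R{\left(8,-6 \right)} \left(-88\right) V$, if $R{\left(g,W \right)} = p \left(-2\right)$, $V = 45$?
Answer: $35640$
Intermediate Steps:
$L{\left(Q \right)} = - \frac{Q}{4}$
$p = \frac{9}{2}$ ($p = 3 \left(\left(- \frac{1}{4}\right) 6\right) \left(-1\right) = 3 \left(- \frac{3}{2}\right) \left(-1\right) = \left(- \frac{9}{2}\right) \left(-1\right) = \frac{9}{2} \approx 4.5$)
$R{\left(g,W \right)} = -9$ ($R{\left(g,W \right)} = \frac{9}{2} \left(-2\right) = -9$)
$R{\left(8,-6 \right)} \left(-88\right) V = \left(-9\right) \left(-88\right) 45 = 792 \cdot 45 = 35640$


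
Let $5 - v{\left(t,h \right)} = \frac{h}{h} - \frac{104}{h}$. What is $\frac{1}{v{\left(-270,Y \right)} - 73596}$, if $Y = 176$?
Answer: $- \frac{22}{1619011} \approx -1.3589 \cdot 10^{-5}$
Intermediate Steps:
$v{\left(t,h \right)} = 4 + \frac{104}{h}$ ($v{\left(t,h \right)} = 5 - \left(\frac{h}{h} - \frac{104}{h}\right) = 5 - \left(1 - \frac{104}{h}\right) = 4 + \frac{104}{h}$)
$\frac{1}{v{\left(-270,Y \right)} - 73596} = \frac{1}{\left(4 + \frac{104}{176}\right) - 73596} = \frac{1}{\left(4 + 104 \cdot \frac{1}{176}\right) - 73596} = \frac{1}{\left(4 + \frac{13}{22}\right) - 73596} = \frac{1}{\frac{101}{22} - 73596} = \frac{1}{- \frac{1619011}{22}} = - \frac{22}{1619011}$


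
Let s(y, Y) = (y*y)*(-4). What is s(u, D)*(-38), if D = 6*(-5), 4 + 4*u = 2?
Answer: 38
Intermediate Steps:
u = -½ (u = -1 + (¼)*2 = -1 + ½ = -½ ≈ -0.50000)
D = -30
s(y, Y) = -4*y² (s(y, Y) = y²*(-4) = -4*y²)
s(u, D)*(-38) = -4*(-½)²*(-38) = -4*¼*(-38) = -1*(-38) = 38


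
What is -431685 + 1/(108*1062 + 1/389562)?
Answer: -19288205182713243/44681203153 ≈ -4.3169e+5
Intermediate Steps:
-431685 + 1/(108*1062 + 1/389562) = -431685 + 1/(114696 + 1/389562) = -431685 + 1/(44681203153/389562) = -431685 + 389562/44681203153 = -19288205182713243/44681203153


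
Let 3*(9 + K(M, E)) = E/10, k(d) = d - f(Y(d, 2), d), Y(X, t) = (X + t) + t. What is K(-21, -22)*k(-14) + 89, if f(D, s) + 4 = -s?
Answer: 1613/5 ≈ 322.60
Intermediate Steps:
Y(X, t) = X + 2*t
f(D, s) = -4 - s
k(d) = 4 + 2*d (k(d) = d - (-4 - d) = d + (4 + d) = 4 + 2*d)
K(M, E) = -9 + E/30 (K(M, E) = -9 + (E/10)/3 = -9 + E/30)
K(-21, -22)*k(-14) + 89 = (-9 + (1/30)*(-22))*(4 + 2*(-14)) + 89 = (-9 - 11/15)*(4 - 28) + 89 = -146/15*(-24) + 89 = 1168/5 + 89 = 1613/5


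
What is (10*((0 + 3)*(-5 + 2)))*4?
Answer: -360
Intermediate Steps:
(10*((0 + 3)*(-5 + 2)))*4 = (10*(3*(-3)))*4 = (10*(-9))*4 = -90*4 = -360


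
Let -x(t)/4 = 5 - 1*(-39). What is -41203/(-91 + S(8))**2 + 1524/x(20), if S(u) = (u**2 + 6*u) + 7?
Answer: -527909/8624 ≈ -61.214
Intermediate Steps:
x(t) = -176 (x(t) = -4*(5 - 1*(-39)) = -4*(5 + 39) = -4*44 = -176)
S(u) = 7 + u**2 + 6*u
-41203/(-91 + S(8))**2 + 1524/x(20) = -41203/(-91 + (7 + 8**2 + 6*8))**2 + 1524/(-176) = -41203/(-91 + (7 + 64 + 48))**2 + 1524*(-1/176) = -41203/(-91 + 119)**2 - 381/44 = -41203/(28**2) - 381/44 = -41203/784 - 381/44 = -527909/8624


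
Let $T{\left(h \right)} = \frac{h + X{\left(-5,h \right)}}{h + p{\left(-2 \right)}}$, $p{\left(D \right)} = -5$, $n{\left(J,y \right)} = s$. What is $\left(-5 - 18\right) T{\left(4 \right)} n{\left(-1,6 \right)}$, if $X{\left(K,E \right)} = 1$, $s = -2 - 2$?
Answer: $-460$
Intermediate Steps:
$s = -4$
$n{\left(J,y \right)} = -4$
$T{\left(h \right)} = \frac{1 + h}{-5 + h}$ ($T{\left(h \right)} = \frac{h + 1}{h - 5} = \frac{1 + h}{-5 + h}$)
$\left(-5 - 18\right) T{\left(4 \right)} n{\left(-1,6 \right)} = \left(-5 - 18\right) \frac{1 + 4}{-5 + 4} \left(-4\right) = - 23 \frac{1}{-1} \cdot 5 \left(-4\right) = - 23 \left(\left(-1\right) 5\right) \left(-4\right) = \left(-23\right) \left(-5\right) \left(-4\right) = 115 \left(-4\right) = -460$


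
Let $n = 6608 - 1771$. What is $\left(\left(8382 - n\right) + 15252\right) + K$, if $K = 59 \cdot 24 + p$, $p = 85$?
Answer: $20298$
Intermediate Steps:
$n = 4837$ ($n = 6608 - 1771 = 4837$)
$K = 1501$ ($K = 59 \cdot 24 + 85 = 1416 + 85 = 1501$)
$\left(\left(8382 - n\right) + 15252\right) + K = \left(\left(8382 - 4837\right) + 15252\right) + 1501 = \left(3545 + 15252\right) + 1501 = 18797 + 1501 = 20298$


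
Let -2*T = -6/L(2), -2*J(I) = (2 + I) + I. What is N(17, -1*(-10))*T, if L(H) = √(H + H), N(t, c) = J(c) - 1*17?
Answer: -42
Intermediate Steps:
J(I) = -1 - I (J(I) = -((2 + I) + I)/2 = -(2 + 2*I)/2 = -1 - I)
N(t, c) = -18 - c (N(t, c) = (-1 - c) - 1*17 = (-1 - c) - 17 = -18 - c)
L(H) = √2*√H (L(H) = √(2*H) = √2*√H)
T = 3/2 (T = -(-3)/(√2*√2) = -(-3)/2 = -½*(-3) = 3/2 ≈ 1.5000)
N(17, -1*(-10))*T = (-18 - (-1)*(-10))*(3/2) = (-18 - 1*10)*(3/2) = (-18 - 10)*(3/2) = -28*3/2 = -42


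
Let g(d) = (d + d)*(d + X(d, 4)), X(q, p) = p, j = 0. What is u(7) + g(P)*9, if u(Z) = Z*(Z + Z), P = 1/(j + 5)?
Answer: 2828/25 ≈ 113.12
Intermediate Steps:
P = ⅕ (P = 1/(0 + 5) = 1/5 = ⅕ ≈ 0.20000)
g(d) = 2*d*(4 + d) (g(d) = (d + d)*(d + 4) = (2*d)*(4 + d) = 2*d*(4 + d))
u(Z) = 2*Z² (u(Z) = Z*(2*Z) = 2*Z²)
u(7) + g(P)*9 = 2*7² + (2*(⅕)*(4 + ⅕))*9 = 2*49 + (2*(⅕)*(21/5))*9 = 98 + (42/25)*9 = 98 + 378/25 = 2828/25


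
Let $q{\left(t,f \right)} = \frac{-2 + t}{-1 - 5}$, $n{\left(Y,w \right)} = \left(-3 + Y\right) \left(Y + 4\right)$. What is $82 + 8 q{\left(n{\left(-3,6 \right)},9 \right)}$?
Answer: $\frac{278}{3} \approx 92.667$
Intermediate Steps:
$n{\left(Y,w \right)} = \left(-3 + Y\right) \left(4 + Y\right)$
$q{\left(t,f \right)} = \frac{1}{3} - \frac{t}{6}$ ($q{\left(t,f \right)} = \frac{-2 + t}{-6} = \left(-2 + t\right) \left(- \frac{1}{6}\right) = \frac{1}{3} - \frac{t}{6}$)
$82 + 8 q{\left(n{\left(-3,6 \right)},9 \right)} = 82 + 8 \left(\frac{1}{3} - \frac{-12 - 3 + \left(-3\right)^{2}}{6}\right) = 82 + 8 \left(\frac{1}{3} - \frac{-12 - 3 + 9}{6}\right) = 82 + 8 \left(\frac{1}{3} - -1\right) = 82 + 8 \left(\frac{1}{3} + 1\right) = 82 + 8 \cdot \frac{4}{3} = 82 + \frac{32}{3} = \frac{278}{3}$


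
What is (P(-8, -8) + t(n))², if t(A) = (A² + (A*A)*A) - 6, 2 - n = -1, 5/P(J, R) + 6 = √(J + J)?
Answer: 585125/676 - 3825*I/169 ≈ 865.57 - 22.633*I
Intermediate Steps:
P(J, R) = 5/(-6 + √2*√J) (P(J, R) = 5/(-6 + √(J + J)) = 5/(-6 + √(2*J)) = 5/(-6 + √2*√J))
n = 3 (n = 2 - 1*(-1) = 2 + 1 = 3)
t(A) = -6 + A² + A³ (t(A) = (A² + A²*A) - 6 = (A² + A³) - 6 = -6 + A² + A³)
(P(-8, -8) + t(n))² = (5/(-6 + √2*√(-8)) + (-6 + 3² + 3³))² = (5/(-6 + √2*(2*I*√2)) + (-6 + 9 + 27))² = (5/(-6 + 4*I) + 30)² = (5*((-6 - 4*I)/52) + 30)² = (5*(-6 - 4*I)/52 + 30)² = (30 + 5*(-6 - 4*I)/52)²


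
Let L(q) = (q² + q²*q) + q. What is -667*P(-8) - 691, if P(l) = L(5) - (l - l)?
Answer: -104076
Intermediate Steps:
L(q) = q + q² + q³ (L(q) = (q² + q³) + q = q + q² + q³)
P(l) = 155 (P(l) = 5*(1 + 5 + 5²) - (l - l) = 5*(1 + 5 + 25) - 1*0 = 5*31 + 0 = 155 + 0 = 155)
-667*P(-8) - 691 = -667*155 - 691 = -103385 - 691 = -104076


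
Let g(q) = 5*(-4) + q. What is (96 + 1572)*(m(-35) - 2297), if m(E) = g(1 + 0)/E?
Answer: -134067168/35 ≈ -3.8305e+6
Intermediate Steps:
g(q) = -20 + q
m(E) = -19/E (m(E) = (-20 + (1 + 0))/E = (-20 + 1)/E = -19/E)
(96 + 1572)*(m(-35) - 2297) = (96 + 1572)*(-19/(-35) - 2297) = 1668*(-19*(-1/35) - 2297) = 1668*(19/35 - 2297) = 1668*(-80376/35) = -134067168/35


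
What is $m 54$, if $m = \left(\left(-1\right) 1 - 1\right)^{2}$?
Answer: $216$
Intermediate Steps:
$m = 4$ ($m = \left(-1 - 1\right)^{2} = \left(-2\right)^{2} = 4$)
$m 54 = 4 \cdot 54 = 216$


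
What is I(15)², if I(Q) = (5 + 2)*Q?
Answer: 11025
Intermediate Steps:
I(Q) = 7*Q
I(15)² = (7*15)² = 105² = 11025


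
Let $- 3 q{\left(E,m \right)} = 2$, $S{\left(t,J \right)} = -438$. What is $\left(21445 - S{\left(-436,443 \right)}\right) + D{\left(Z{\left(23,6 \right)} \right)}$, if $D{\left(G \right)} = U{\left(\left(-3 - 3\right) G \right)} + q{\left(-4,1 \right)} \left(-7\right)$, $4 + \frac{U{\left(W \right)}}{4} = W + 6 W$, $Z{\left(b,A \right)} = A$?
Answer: $\frac{62591}{3} \approx 20864.0$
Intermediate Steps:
$U{\left(W \right)} = -16 + 28 W$ ($U{\left(W \right)} = -16 + 4 \left(W + 6 W\right) = -16 + 4 \cdot 7 W = -16 + 28 W$)
$q{\left(E,m \right)} = - \frac{2}{3}$ ($q{\left(E,m \right)} = \left(- \frac{1}{3}\right) 2 = - \frac{2}{3}$)
$D{\left(G \right)} = - \frac{34}{3} - 168 G$ ($D{\left(G \right)} = \left(-16 + 28 \left(-3 - 3\right) G\right) - - \frac{14}{3} = \left(-16 + 28 \left(- 6 G\right)\right) + \frac{14}{3} = \left(-16 - 168 G\right) + \frac{14}{3} = - \frac{34}{3} - 168 G$)
$\left(21445 - S{\left(-436,443 \right)}\right) + D{\left(Z{\left(23,6 \right)} \right)} = \left(21445 - -438\right) - \frac{3058}{3} = \left(21445 + 438\right) - \frac{3058}{3} = 21883 - \frac{3058}{3} = \frac{62591}{3}$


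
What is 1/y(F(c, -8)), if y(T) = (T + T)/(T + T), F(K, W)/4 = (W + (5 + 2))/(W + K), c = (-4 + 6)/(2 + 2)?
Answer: 1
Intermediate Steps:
c = ½ (c = 2/4 = 2*(¼) = ½ ≈ 0.50000)
F(K, W) = 4*(7 + W)/(K + W) (F(K, W) = 4*((W + (5 + 2))/(W + K)) = 4*((W + 7)/(K + W)) = 4*((7 + W)/(K + W)) = 4*(7 + W)/(K + W))
y(T) = 1 (y(T) = (2*T)/((2*T)) = (2*T)*(1/(2*T)) = 1)
1/y(F(c, -8)) = 1/1 = 1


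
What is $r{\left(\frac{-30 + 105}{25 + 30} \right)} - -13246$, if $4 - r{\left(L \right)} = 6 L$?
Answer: $\frac{145660}{11} \approx 13242.0$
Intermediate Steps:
$r{\left(L \right)} = 4 - 6 L$
$r{\left(\frac{-30 + 105}{25 + 30} \right)} - -13246 = \left(4 - 6 \frac{-30 + 105}{25 + 30}\right) - -13246 = \left(4 - 6 \cdot \frac{75}{55}\right) + 13246 = \left(4 - 6 \cdot 75 \cdot \frac{1}{55}\right) + 13246 = \left(4 - \frac{90}{11}\right) + 13246 = - \frac{46}{11} + 13246 = \frac{145660}{11}$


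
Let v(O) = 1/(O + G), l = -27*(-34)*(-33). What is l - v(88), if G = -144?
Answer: -1696463/56 ≈ -30294.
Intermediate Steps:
l = -30294 (l = 918*(-33) = -30294)
v(O) = 1/(-144 + O) (v(O) = 1/(O - 144) = 1/(-144 + O))
l - v(88) = -30294 - 1/(-144 + 88) = -30294 - 1/(-56) = -30294 - 1*(-1/56) = -30294 + 1/56 = -1696463/56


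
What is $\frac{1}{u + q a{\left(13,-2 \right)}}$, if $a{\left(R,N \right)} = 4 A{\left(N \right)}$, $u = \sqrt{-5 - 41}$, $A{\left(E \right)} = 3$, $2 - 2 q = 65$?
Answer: $- \frac{189}{71465} - \frac{i \sqrt{46}}{142930} \approx -0.0026447 - 4.7452 \cdot 10^{-5} i$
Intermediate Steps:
$q = - \frac{63}{2}$ ($q = 1 - \frac{65}{2} = - \frac{63}{2} \approx -31.5$)
$u = i \sqrt{46}$ ($u = \sqrt{-46} = i \sqrt{46} \approx 6.7823 i$)
$a{\left(R,N \right)} = 12$ ($a{\left(R,N \right)} = 4 \cdot 3 = 12$)
$\frac{1}{u + q a{\left(13,-2 \right)}} = \frac{1}{i \sqrt{46} - 378} = \frac{1}{-378 + i \sqrt{46}}$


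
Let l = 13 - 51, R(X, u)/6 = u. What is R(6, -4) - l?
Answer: 14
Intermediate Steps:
R(X, u) = 6*u
l = -38
R(6, -4) - l = 6*(-4) - 1*(-38) = -24 + 38 = 14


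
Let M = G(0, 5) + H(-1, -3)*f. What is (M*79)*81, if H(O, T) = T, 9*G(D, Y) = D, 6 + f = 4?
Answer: 38394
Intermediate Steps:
f = -2 (f = -6 + 4 = -2)
G(D, Y) = D/9
M = 6 (M = (⅑)*0 - 3*(-2) = 0 + 6 = 6)
(M*79)*81 = (6*79)*81 = 474*81 = 38394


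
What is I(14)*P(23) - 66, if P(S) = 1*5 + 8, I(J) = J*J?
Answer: 2482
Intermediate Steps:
I(J) = J²
P(S) = 13 (P(S) = 5 + 8 = 13)
I(14)*P(23) - 66 = 14²*13 - 66 = 196*13 - 66 = 2548 - 66 = 2482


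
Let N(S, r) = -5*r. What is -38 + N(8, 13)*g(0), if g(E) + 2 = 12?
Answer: -688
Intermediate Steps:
g(E) = 10 (g(E) = -2 + 12 = 10)
-38 + N(8, 13)*g(0) = -38 - 5*13*10 = -38 - 65*10 = -38 - 650 = -688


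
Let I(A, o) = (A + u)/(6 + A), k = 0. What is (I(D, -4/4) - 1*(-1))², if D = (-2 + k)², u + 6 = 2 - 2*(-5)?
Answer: 4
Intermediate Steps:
u = 6 (u = -6 + (2 - 2*(-5)) = -6 + (2 + 10) = -6 + 12 = 6)
D = 4 (D = (-2 + 0)² = (-2)² = 4)
I(A, o) = 1 (I(A, o) = (A + 6)/(6 + A) = (6 + A)/(6 + A) = 1)
(I(D, -4/4) - 1*(-1))² = (1 - 1*(-1))² = (1 + 1)² = 2² = 4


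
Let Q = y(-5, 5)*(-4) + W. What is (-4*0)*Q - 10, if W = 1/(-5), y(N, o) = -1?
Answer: -10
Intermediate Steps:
W = -1/5 (W = 1*(-1/5) = -1/5 ≈ -0.20000)
Q = 19/5 (Q = -1*(-4) - 1/5 = 4 - 1/5 = 19/5 ≈ 3.8000)
(-4*0)*Q - 10 = -4*0*(19/5) - 10 = 0*(19/5) - 10 = 0 - 10 = -10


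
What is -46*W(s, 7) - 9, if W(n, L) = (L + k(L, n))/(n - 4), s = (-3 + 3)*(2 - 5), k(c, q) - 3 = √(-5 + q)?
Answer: 106 + 23*I*√5/2 ≈ 106.0 + 25.715*I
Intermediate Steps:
k(c, q) = 3 + √(-5 + q)
s = 0 (s = 0*(-3) = 0)
W(n, L) = (3 + L + √(-5 + n))/(-4 + n) (W(n, L) = (L + (3 + √(-5 + n)))/(n - 4) = (3 + L + √(-5 + n))/(-4 + n))
-46*W(s, 7) - 9 = -46*(3 + 7 + √(-5 + 0))/(-4 + 0) - 9 = -46*(3 + 7 + √(-5))/(-4) - 9 = -(-23)*(3 + 7 + I*√5)/2 - 9 = -(-23)*(10 + I*√5)/2 - 9 = -46*(-5/2 - I*√5/4) - 9 = (115 + 23*I*√5/2) - 9 = 106 + 23*I*√5/2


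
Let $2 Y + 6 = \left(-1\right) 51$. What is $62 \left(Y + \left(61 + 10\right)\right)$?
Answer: $2635$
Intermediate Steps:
$Y = - \frac{57}{2}$ ($Y = -3 + \frac{\left(-1\right) 51}{2} = -3 + \frac{1}{2} \left(-51\right) = -3 - \frac{51}{2} = - \frac{57}{2} \approx -28.5$)
$62 \left(Y + \left(61 + 10\right)\right) = 62 \left(- \frac{57}{2} + \left(61 + 10\right)\right) = 62 \left(- \frac{57}{2} + 71\right) = 62 \cdot \frac{85}{2} = 2635$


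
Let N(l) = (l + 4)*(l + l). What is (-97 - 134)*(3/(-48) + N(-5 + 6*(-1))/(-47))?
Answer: 580041/752 ≈ 771.33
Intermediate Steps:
N(l) = 2*l*(4 + l) (N(l) = (4 + l)*(2*l) = 2*l*(4 + l))
(-97 - 134)*(3/(-48) + N(-5 + 6*(-1))/(-47)) = (-97 - 134)*(3/(-48) + (2*(-5 + 6*(-1))*(4 + (-5 + 6*(-1))))/(-47)) = -231*(3*(-1/48) + (2*(-5 - 6)*(4 + (-5 - 6)))*(-1/47)) = -231*(-1/16 + (2*(-11)*(4 - 11))*(-1/47)) = -231*(-1/16 + (2*(-11)*(-7))*(-1/47)) = -231*(-1/16 + 154*(-1/47)) = -231*(-1/16 - 154/47) = -231*(-2511/752) = 580041/752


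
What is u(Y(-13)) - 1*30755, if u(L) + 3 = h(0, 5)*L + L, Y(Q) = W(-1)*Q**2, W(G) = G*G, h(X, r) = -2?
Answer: -30927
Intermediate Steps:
W(G) = G**2
Y(Q) = Q**2 (Y(Q) = (-1)**2*Q**2 = 1*Q**2 = Q**2)
u(L) = -3 - L (u(L) = -3 + (-2*L + L) = -3 - L)
u(Y(-13)) - 1*30755 = (-3 - 1*(-13)**2) - 1*30755 = (-3 - 1*169) - 30755 = (-3 - 169) - 30755 = -172 - 30755 = -30927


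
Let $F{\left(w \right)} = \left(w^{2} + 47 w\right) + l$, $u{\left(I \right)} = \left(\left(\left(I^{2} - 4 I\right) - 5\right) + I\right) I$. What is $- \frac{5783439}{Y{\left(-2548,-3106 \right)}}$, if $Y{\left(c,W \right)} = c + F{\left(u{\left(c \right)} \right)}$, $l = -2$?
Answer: $- \frac{1927813}{91431677481807439746} \approx -2.1085 \cdot 10^{-14}$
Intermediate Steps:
$u{\left(I \right)} = I \left(-5 + I^{2} - 3 I\right)$ ($u{\left(I \right)} = \left(\left(-5 + I^{2} - 4 I\right) + I\right) I = \left(-5 + I^{2} - 3 I\right) I = I \left(-5 + I^{2} - 3 I\right)$)
$F{\left(w \right)} = -2 + w^{2} + 47 w$ ($F{\left(w \right)} = \left(w^{2} + 47 w\right) - 2 = -2 + w^{2} + 47 w$)
$Y{\left(c,W \right)} = -2 + c + c^{2} \left(-5 + c^{2} - 3 c\right)^{2} + 47 c \left(-5 + c^{2} - 3 c\right)$ ($Y{\left(c,W \right)} = c + \left(-2 + \left(c \left(-5 + c^{2} - 3 c\right)\right)^{2} + 47 c \left(-5 + c^{2} - 3 c\right)\right) = c + \left(-2 + c^{2} \left(-5 + c^{2} - 3 c\right)^{2} + 47 c \left(-5 + c^{2} - 3 c\right)\right) = -2 + c + c^{2} \left(-5 + c^{2} - 3 c\right)^{2} + 47 c \left(-5 + c^{2} - 3 c\right)$)
$- \frac{5783439}{Y{\left(-2548,-3106 \right)}} = - \frac{5783439}{-2 + \left(-2548\right)^{6} - \left(-2548\right)^{4} - -596232 - 116 \left(-2548\right)^{2} - 6 \left(-2548\right)^{5} + 77 \left(-2548\right)^{3}} = - \frac{5783439}{-2 + 273650686498290110464 - 42150011228416 + 596232 - 753107264 - -644389371660023808 + 77 \left(-16542390592\right)} = - \frac{5783439}{-2 + 273650686498290110464 - 42150011228416 + 596232 - 753107264 + 644389371660023808 - 1273764075584} = - \frac{5783439}{274295032445422319238} = \left(-5783439\right) \frac{1}{274295032445422319238} = - \frac{1927813}{91431677481807439746}$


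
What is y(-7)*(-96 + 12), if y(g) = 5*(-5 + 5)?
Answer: 0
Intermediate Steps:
y(g) = 0 (y(g) = 5*0 = 0)
y(-7)*(-96 + 12) = 0*(-96 + 12) = 0*(-84) = 0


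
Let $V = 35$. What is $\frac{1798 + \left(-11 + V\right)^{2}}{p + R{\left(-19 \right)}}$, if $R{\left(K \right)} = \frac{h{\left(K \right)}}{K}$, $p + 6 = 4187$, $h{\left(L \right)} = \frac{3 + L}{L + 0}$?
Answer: $\frac{857014}{1509325} \approx 0.56781$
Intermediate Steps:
$h{\left(L \right)} = \frac{3 + L}{L}$
$p = 4181$ ($p = -6 + 4187 = 4181$)
$R{\left(K \right)} = \frac{3 + K}{K^{2}}$ ($R{\left(K \right)} = \frac{\frac{1}{K} \left(3 + K\right)}{K} = \frac{3 + K}{K^{2}}$)
$\frac{1798 + \left(-11 + V\right)^{2}}{p + R{\left(-19 \right)}} = \frac{1798 + \left(-11 + 35\right)^{2}}{4181 + \frac{3 - 19}{361}} = \frac{1798 + 24^{2}}{4181 + \frac{1}{361} \left(-16\right)} = \frac{1798 + 576}{4181 - \frac{16}{361}} = \frac{2374}{\frac{1509325}{361}} = 2374 \cdot \frac{361}{1509325} = \frac{857014}{1509325}$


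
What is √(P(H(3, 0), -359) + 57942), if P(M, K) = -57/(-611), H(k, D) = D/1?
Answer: √21631000209/611 ≈ 240.71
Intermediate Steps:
H(k, D) = D (H(k, D) = D*1 = D)
P(M, K) = 57/611 (P(M, K) = -57*(-1/611) = 57/611)
√(P(H(3, 0), -359) + 57942) = √(57/611 + 57942) = √(35402619/611) = √21631000209/611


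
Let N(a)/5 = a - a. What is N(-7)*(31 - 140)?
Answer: 0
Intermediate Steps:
N(a) = 0 (N(a) = 5*(a - a) = 5*0 = 0)
N(-7)*(31 - 140) = 0*(31 - 140) = 0*(-109) = 0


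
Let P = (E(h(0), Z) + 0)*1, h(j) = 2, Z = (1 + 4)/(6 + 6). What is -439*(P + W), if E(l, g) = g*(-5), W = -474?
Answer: 2508007/12 ≈ 2.0900e+5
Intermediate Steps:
Z = 5/12 ≈ 0.41667
E(l, g) = -5*g
P = -25/12 (P = (-5*5/12 + 0)*1 = (-25/12 + 0)*1 = -25/12*1 = -25/12 ≈ -2.0833)
-439*(P + W) = -439*(-25/12 - 474) = -439*(-5713/12) = 2508007/12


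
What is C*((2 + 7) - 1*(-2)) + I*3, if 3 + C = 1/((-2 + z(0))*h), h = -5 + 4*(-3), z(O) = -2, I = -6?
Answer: -3457/68 ≈ -50.838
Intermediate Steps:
h = -17 (h = -5 - 12 = -17)
C = -203/68 (C = -3 + 1/((-2 - 2)*(-17)) = -3 + 1/(-4*(-17)) = -3 + 1/68 = -203/68 ≈ -2.9853)
C*((2 + 7) - 1*(-2)) + I*3 = -203*((2 + 7) - 1*(-2))/68 - 6*3 = -203*(9 + 2)/68 - 18 = -203/68*11 - 18 = -2233/68 - 18 = -3457/68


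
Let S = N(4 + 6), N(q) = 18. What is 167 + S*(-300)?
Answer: -5233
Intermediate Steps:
S = 18
167 + S*(-300) = 167 + 18*(-300) = 167 - 5400 = -5233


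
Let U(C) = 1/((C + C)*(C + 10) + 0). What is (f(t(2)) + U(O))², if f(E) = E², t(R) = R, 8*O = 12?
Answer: 77284/4761 ≈ 16.233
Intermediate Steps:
O = 3/2 (O = (⅛)*12 = 3/2 ≈ 1.5000)
U(C) = 1/(2*C*(10 + C)) (U(C) = 1/((2*C)*(10 + C) + 0) = 1/(2*C*(10 + C) + 0) = 1/(2*C*(10 + C)))
(f(t(2)) + U(O))² = (2² + 1/(2*(3/2)*(10 + 3/2)))² = (4 + (½)*(⅔)/(23/2))² = (4 + (½)*(⅔)*(2/23))² = (4 + 2/69)² = (278/69)² = 77284/4761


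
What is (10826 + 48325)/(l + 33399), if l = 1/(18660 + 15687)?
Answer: 2031659397/1147155454 ≈ 1.7710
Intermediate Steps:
l = 1/34347 ≈ 2.9115e-5
(10826 + 48325)/(l + 33399) = (10826 + 48325)/(1/34347 + 33399) = 59151/(1147155454/34347) = 59151*(34347/1147155454) = 2031659397/1147155454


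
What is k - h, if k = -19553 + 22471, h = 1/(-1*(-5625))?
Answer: 16413749/5625 ≈ 2918.0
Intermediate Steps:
h = 1/5625 ≈ 0.00017778
k = 2918
k - h = 2918 - 1*1/5625 = 2918 - 1/5625 = 16413749/5625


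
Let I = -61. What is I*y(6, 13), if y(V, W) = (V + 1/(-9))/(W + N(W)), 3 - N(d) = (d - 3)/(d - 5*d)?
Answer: -84058/3789 ≈ -22.185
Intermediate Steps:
N(d) = 3 + (-3 + d)/(4*d) (N(d) = 3 - (d - 3)/(d - 5*d) = 3 - (-3 + d)/((-4*d)) = 3 - (-3 + d)*(-1/(4*d)) = 3 - (-1)*(-3 + d)/(4*d) = 3 + (-3 + d)/(4*d))
y(V, W) = (-⅑ + V)/(W + (-3 + 13*W)/(4*W)) (y(V, W) = (V + 1/(-9))/(W + (-3 + 13*W)/(4*W)) = (V - ⅑)/(W + (-3 + 13*W)/(4*W)) = (-⅑ + V)/(W + (-3 + 13*W)/(4*W)))
I*y(6, 13) = -244*13*(-1 + 9*6)/(9*(-3 + 4*13² + 13*13)) = -244*13*(-1 + 54)/(9*(-3 + 4*169 + 169)) = -244*13*53/(9*(-3 + 676 + 169)) = -244*13*53/(9*842) = -61*1378/3789 = -84058/3789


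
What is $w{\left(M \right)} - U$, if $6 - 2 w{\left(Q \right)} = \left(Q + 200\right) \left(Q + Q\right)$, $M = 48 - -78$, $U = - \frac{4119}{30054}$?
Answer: $- \frac{411467941}{10018} \approx -41073.0$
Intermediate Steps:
$U = - \frac{1373}{10018}$ ($U = \left(-4119\right) \frac{1}{30054} = - \frac{1373}{10018} \approx -0.13705$)
$M = 126$ ($M = 48 + 78 = 126$)
$w{\left(Q \right)} = 3 - Q \left(200 + Q\right)$ ($w{\left(Q \right)} = 3 - \frac{\left(Q + 200\right) \left(Q + Q\right)}{2} = 3 - \frac{\left(200 + Q\right) 2 Q}{2} = 3 - \frac{2 Q \left(200 + Q\right)}{2} = 3 - Q \left(200 + Q\right)$)
$w{\left(M \right)} - U = \left(3 - 126^{2} - 25200\right) - - \frac{1373}{10018} = \left(3 - 15876 - 25200\right) + \frac{1373}{10018} = -41073 + \frac{1373}{10018} = - \frac{411467941}{10018}$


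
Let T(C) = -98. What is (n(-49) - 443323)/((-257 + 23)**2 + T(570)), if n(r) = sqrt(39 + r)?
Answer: -443323/54658 + I*sqrt(10)/54658 ≈ -8.1109 + 5.7856e-5*I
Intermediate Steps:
(n(-49) - 443323)/((-257 + 23)**2 + T(570)) = (sqrt(39 - 49) - 443323)/((-257 + 23)**2 - 98) = (sqrt(-10) - 443323)/((-234)**2 - 98) = (I*sqrt(10) - 443323)/(54756 - 98) = (-443323 + I*sqrt(10))/54658 = (-443323 + I*sqrt(10))*(1/54658) = -443323/54658 + I*sqrt(10)/54658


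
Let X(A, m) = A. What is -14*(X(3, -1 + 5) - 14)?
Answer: 154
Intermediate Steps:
-14*(X(3, -1 + 5) - 14) = -14*(3 - 14) = -14*(-11) = 154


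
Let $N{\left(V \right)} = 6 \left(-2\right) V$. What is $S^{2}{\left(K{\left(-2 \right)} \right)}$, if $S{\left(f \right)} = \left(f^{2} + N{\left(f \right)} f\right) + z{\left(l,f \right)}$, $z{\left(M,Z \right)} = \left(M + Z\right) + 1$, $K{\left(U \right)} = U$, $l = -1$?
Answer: $2116$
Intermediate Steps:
$z{\left(M,Z \right)} = 1 + M + Z$
$N{\left(V \right)} = - 12 V$
$S{\left(f \right)} = f - 11 f^{2}$ ($S{\left(f \right)} = \left(f^{2} + - 12 f f\right) + \left(1 - 1 + f\right) = \left(f^{2} - 12 f^{2}\right) + f = - 11 f^{2} + f = f - 11 f^{2}$)
$S^{2}{\left(K{\left(-2 \right)} \right)} = \left(- 2 \left(1 - -22\right)\right)^{2} = \left(- 2 \left(1 + 22\right)\right)^{2} = \left(\left(-2\right) 23\right)^{2} = \left(-46\right)^{2} = 2116$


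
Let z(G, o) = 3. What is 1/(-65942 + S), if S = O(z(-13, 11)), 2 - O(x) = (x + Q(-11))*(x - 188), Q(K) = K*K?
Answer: -1/43000 ≈ -2.3256e-5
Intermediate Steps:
Q(K) = K²
O(x) = 2 - (-188 + x)*(121 + x) (O(x) = 2 - (x + (-11)²)*(x - 188) = 2 - (x + 121)*(-188 + x) = 2 - (121 + x)*(-188 + x) = 2 - (-188 + x)*(121 + x))
S = 22942 (S = 22750 - 1*3² + 67*3 = 22750 - 1*9 + 201 = 22750 - 9 + 201 = 22942)
1/(-65942 + S) = 1/(-65942 + 22942) = 1/(-43000) = -1/43000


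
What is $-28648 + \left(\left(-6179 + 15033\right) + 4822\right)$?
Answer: $-14972$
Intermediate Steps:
$-28648 + \left(\left(-6179 + 15033\right) + 4822\right) = -28648 + \left(8854 + 4822\right) = -28648 + 13676 = -14972$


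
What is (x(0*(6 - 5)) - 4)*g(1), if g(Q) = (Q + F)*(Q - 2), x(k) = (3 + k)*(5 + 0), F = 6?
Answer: -77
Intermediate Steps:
x(k) = 15 + 5*k (x(k) = (3 + k)*5 = 15 + 5*k)
g(Q) = (-2 + Q)*(6 + Q) (g(Q) = (Q + 6)*(Q - 2) = (6 + Q)*(-2 + Q) = (-2 + Q)*(6 + Q))
(x(0*(6 - 5)) - 4)*g(1) = ((15 + 5*(0*(6 - 5))) - 4)*(-12 + 1**2 + 4*1) = ((15 + 5*(0*1)) - 4)*(-12 + 1 + 4) = ((15 + 5*0) - 4)*(-7) = ((15 + 0) - 4)*(-7) = (15 - 4)*(-7) = 11*(-7) = -77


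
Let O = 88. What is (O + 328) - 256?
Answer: 160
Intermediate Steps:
(O + 328) - 256 = (88 + 328) - 256 = 416 - 256 = 160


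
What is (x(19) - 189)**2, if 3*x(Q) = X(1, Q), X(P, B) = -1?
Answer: 322624/9 ≈ 35847.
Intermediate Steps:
x(Q) = -1/3 (x(Q) = (1/3)*(-1) = -1/3)
(x(19) - 189)**2 = (-1/3 - 189)**2 = (-568/3)**2 = 322624/9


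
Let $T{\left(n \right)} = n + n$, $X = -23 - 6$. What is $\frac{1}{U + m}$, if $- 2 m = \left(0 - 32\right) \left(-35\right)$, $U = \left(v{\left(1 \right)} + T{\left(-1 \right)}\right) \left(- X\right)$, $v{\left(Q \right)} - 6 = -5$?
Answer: $- \frac{1}{589} \approx -0.0016978$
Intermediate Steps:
$v{\left(Q \right)} = 1$ ($v{\left(Q \right)} = 6 - 5 = 1$)
$X = -29$ ($X = -23 - 6 = -29$)
$T{\left(n \right)} = 2 n$
$U = -29$ ($U = \left(1 + 2 \left(-1\right)\right) \left(\left(-1\right) \left(-29\right)\right) = \left(1 - 2\right) 29 = \left(-1\right) 29 = -29$)
$m = -560$ ($m = - \frac{\left(0 - 32\right) \left(-35\right)}{2} = - \frac{\left(-32\right) \left(-35\right)}{2} = \left(- \frac{1}{2}\right) 1120 = -560$)
$\frac{1}{U + m} = \frac{1}{-29 - 560} = \frac{1}{-589} = - \frac{1}{589}$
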